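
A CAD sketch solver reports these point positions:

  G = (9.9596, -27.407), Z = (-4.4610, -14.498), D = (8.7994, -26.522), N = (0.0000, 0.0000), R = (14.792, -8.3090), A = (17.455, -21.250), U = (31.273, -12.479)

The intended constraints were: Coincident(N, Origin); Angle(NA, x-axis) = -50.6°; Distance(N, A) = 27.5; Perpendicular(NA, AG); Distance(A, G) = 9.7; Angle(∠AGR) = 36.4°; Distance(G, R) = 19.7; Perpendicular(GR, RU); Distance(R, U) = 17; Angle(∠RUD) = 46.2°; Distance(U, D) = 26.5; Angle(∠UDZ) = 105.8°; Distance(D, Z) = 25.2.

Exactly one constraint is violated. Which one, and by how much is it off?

Distance(D, Z) = 25.2 — off by 7.30.

N = (0.00, 0.00) ✓; NA at -50.60° ✓; |NA| = 27.50 ✓; ∠(NA, AG) = 90.00° ✓; |AG| = 9.700 ✓; ∠AGR = 36.40° ✓; |GR| = 19.70 ✓; ∠(GR, RU) = 90.00° ✓; |RU| = 17.00 ✓; ∠RUD = 46.20° ✓; |UD| = 26.50 ✓; ∠UDZ = 105.8° ✓; |DZ| = 17.90 ✗.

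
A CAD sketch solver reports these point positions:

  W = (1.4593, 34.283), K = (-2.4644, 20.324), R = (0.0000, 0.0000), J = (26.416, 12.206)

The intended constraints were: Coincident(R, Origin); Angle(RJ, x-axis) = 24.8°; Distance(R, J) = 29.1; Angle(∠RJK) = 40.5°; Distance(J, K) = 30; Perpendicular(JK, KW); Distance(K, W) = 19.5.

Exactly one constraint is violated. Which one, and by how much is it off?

Distance(K, W) = 19.5 — off by 5.00.

R = (0.00, 0.00) ✓; RJ at 24.80° ✓; |RJ| = 29.10 ✓; ∠RJK = 40.50° ✓; |JK| = 30.00 ✓; ∠(JK, KW) = 90.00° ✓; |KW| = 14.50 ✗.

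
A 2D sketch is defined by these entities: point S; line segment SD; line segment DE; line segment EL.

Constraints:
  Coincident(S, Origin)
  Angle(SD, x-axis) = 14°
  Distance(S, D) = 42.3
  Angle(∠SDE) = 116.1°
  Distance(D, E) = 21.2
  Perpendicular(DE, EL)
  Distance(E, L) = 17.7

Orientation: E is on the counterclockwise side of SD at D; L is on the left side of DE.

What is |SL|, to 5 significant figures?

44.680

S is at the origin; SD runs at 14.0° with length 42.3, so D = 42.3·(cos 14.0°, sin 14.0°) = (41.044, 10.233). ∠SDE = 116.1°, so DE runs at 14.0° + (180° − 116.1°) = 77.900° from the x-axis; with |DE| = 21.2, E = D + 21.2·(cos 77.900°, sin 77.900°) = (45.487, 30.962). DE is perpendicular to EL; with |EL| = 17.7 on the left of DE, L = E + 17.7·(-0.97778, 0.20962) = (28.181, 34.673). Then |SL| = |L − S| = 44.680.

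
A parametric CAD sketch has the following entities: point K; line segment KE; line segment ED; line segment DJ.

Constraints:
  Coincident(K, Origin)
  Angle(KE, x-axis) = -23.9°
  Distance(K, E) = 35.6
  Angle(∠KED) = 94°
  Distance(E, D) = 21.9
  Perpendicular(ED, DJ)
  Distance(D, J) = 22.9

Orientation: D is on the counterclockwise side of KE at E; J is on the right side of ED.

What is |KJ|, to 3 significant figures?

63.3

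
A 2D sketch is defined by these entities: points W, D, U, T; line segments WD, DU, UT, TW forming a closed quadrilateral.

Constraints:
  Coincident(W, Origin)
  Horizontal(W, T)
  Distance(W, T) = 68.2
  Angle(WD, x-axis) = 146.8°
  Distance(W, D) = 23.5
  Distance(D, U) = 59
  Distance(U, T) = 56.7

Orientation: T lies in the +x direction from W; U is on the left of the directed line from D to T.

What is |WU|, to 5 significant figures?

52.998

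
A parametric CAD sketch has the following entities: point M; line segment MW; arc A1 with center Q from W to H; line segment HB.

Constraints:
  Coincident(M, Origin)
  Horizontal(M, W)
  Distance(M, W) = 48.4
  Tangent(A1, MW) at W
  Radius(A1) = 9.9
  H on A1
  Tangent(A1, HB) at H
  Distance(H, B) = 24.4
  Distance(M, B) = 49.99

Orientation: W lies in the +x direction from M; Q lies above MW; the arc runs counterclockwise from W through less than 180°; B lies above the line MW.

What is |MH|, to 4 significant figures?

57.69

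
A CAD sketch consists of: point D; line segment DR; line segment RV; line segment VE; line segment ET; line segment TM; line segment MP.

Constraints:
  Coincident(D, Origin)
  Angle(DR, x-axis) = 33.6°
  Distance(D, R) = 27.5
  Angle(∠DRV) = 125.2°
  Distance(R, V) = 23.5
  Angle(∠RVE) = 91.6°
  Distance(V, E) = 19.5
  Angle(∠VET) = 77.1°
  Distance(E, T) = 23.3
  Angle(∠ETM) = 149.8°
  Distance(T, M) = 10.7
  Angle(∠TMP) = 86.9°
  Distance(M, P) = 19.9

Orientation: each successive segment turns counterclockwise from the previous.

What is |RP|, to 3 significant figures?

9.55

∠ETM = 149.8° gives TM at -50.1° from the x-axis; with |TM| = 10.7, M = (14.9, 8.62). ∠TMP = 86.9° gives MP at 43.0° from the x-axis; with |MP| = 19.9, P = (29.4, 22.2). Then |RP| = |P − R| = 9.55.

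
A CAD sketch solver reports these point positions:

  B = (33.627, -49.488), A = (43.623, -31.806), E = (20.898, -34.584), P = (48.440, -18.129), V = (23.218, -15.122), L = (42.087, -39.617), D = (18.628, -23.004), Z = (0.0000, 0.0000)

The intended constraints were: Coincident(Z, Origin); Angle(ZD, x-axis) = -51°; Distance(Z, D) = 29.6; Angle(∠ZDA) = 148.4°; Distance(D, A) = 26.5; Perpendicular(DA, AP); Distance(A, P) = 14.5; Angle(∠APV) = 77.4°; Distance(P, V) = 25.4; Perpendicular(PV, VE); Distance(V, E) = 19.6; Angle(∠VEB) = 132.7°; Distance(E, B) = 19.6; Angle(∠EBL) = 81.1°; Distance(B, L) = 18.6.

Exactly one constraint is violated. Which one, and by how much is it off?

Distance(B, L) = 18.6 — off by 5.60.

Z = (0.00, 0.00) ✓; ZD at -51.00° ✓; |ZD| = 29.60 ✓; ∠ZDA = 148.4° ✓; |DA| = 26.50 ✓; ∠(DA, AP) = 90.00° ✓; |AP| = 14.50 ✓; ∠APV = 77.40° ✓; |PV| = 25.40 ✓; ∠(PV, VE) = 90.00° ✓; |VE| = 19.60 ✓; ∠VEB = 132.7° ✓; |EB| = 19.60 ✓; ∠EBL = 81.10° ✓; |BL| = 13.00 ✗.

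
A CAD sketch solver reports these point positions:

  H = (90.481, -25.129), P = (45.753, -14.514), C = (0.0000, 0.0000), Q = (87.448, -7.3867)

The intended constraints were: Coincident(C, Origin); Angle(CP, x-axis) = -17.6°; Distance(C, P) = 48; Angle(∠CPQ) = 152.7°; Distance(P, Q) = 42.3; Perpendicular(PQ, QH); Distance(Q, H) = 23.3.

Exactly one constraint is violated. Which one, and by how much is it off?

Distance(Q, H) = 23.3 — off by 5.30.

C = (0.00, 0.00) ✓; CP at -17.60° ✓; |CP| = 48.00 ✓; ∠CPQ = 152.7° ✓; |PQ| = 42.30 ✓; ∠(PQ, QH) = 90.00° ✓; |QH| = 18.00 ✗.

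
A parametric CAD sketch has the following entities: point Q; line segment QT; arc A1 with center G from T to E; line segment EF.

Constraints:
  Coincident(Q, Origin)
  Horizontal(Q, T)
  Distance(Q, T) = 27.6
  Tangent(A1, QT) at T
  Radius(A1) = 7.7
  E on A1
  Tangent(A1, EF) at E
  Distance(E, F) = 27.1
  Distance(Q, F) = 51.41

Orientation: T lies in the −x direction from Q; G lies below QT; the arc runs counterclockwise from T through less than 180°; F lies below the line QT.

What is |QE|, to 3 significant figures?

35.8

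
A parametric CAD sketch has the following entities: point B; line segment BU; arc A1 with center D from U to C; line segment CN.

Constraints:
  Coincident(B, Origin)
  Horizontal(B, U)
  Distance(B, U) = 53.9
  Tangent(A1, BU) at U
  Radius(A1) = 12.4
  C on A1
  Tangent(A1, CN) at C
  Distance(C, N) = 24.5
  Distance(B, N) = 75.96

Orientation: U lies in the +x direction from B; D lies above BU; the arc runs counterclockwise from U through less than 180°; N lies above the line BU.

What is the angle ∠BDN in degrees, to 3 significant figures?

130°

Checks: B = (0.00, 0.00) ✓; |DC| = 12.40 ✓; ∠(DC, CN) = 90.00° ✓; |CN| = 24.50 ✓; |BN| = 75.96 ✓.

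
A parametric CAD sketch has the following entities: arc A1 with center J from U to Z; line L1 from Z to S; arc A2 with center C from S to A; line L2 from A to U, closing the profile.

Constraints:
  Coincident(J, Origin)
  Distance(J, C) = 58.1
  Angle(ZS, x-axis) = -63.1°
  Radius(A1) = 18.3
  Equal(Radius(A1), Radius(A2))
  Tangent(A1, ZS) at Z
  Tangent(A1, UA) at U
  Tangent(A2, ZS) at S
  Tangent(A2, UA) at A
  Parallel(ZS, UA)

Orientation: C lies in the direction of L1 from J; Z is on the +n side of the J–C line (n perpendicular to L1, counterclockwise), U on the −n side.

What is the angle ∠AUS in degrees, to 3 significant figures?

32.2°

Tangency of A1 to both parallel lines with radius 18.3 puts Z and U at J ± 18.3·n: Z = (16.3, 8.28), U = (-16.3, -8.28). Equal radii place S and A the same way about C: S = C + 18.3·n = (42.6, -43.5), A = C − 18.3·n = (9.97, -60.1). Then cos ∠AUS = UA·US / (|UA||US|), giving 32.2°.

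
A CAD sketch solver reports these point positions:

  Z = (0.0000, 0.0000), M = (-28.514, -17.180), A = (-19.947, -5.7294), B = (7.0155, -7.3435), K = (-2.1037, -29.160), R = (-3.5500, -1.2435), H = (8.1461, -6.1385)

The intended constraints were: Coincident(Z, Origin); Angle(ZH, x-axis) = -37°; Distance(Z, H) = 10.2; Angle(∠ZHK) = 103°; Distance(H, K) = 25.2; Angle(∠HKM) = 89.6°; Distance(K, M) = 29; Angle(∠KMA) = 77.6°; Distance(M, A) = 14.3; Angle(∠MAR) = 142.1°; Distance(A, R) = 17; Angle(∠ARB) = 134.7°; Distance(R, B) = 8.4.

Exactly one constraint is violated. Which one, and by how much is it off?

Distance(R, B) = 8.4 — off by 3.80.

Z = (0.00, 0.00) ✓; ZH at -37.00° ✓; |ZH| = 10.20 ✓; ∠ZHK = 103.0° ✓; |HK| = 25.20 ✓; ∠HKM = 89.60° ✓; |KM| = 29.00 ✓; ∠KMA = 77.60° ✓; |MA| = 14.30 ✓; ∠MAR = 142.1° ✓; |AR| = 17.00 ✓; ∠ARB = 134.7° ✓; |RB| = 12.20 ✗.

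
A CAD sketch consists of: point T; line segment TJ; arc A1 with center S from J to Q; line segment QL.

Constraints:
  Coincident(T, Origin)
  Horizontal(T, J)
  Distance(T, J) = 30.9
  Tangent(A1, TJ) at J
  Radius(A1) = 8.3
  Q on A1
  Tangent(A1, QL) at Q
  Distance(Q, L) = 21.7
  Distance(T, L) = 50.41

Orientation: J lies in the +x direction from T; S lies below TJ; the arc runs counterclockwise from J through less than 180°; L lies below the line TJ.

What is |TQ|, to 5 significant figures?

29.046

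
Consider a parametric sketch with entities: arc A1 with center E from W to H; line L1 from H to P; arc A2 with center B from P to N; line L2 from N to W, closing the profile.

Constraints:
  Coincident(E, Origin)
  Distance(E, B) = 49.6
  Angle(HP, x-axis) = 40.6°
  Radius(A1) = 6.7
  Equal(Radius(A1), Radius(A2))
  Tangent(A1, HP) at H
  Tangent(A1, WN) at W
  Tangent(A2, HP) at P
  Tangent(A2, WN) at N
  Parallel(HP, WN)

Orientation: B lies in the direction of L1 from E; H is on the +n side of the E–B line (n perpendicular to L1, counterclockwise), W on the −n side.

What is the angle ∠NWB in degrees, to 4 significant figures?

7.693°

The slot axis is L1's direction at 40.6°, so u = (cos 40.6°, sin 40.6°) = (0.7593, 0.6508) and n = (−sin 40.6°, cos 40.6°) = (-0.6508, 0.7593). E is at the origin and B lies 49.6 along u from E, so B = 49.6·u = (37.66, 32.28). Tangency of A1 to both parallel lines with radius 6.7 puts H and W at E ± 6.7·n: H = (-4.360, 5.087), W = (4.360, -5.087). Equal radii place P and N the same way about B: P = B + 6.7·n = (33.30, 37.37), N = B − 6.7·n = (42.02, 27.19). Then cos ∠NWB = WN·WB / (|WN||WB|), giving 7.693°.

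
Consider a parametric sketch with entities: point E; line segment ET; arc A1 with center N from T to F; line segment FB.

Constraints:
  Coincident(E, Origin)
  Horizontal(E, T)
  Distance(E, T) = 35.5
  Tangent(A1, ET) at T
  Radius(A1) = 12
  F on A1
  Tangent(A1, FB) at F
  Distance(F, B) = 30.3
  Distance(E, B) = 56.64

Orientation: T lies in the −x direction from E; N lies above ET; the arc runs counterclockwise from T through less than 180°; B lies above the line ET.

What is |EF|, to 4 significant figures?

29.19

E is at the origin; E and T share the same y with |ET| = 35.5 and T on the −x side, so T = (-35.50, 0.000). Tangency of A1 to ET means the radius NT is perpendicular to ET, so N = T + (0, 12) = (-35.50, 12.00). Since NF ⟂ FB (tangency), |NB| = √(12.0² + 30.3²) = 32.59 regardless of where F sits on A1. So B lies on both circle(E, 56.64) and circle(N, 32.59); the above-ET intersection is B = (-34.93, 44.58). F is the foot of the tangent from B: F = (-24.27, 16.22).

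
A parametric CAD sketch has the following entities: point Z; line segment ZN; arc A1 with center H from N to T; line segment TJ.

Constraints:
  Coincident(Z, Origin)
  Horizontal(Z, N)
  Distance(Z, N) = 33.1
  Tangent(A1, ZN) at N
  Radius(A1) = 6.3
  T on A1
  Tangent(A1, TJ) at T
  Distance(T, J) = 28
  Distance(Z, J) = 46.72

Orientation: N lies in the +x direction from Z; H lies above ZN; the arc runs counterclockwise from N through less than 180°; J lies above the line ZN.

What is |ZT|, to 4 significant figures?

39.96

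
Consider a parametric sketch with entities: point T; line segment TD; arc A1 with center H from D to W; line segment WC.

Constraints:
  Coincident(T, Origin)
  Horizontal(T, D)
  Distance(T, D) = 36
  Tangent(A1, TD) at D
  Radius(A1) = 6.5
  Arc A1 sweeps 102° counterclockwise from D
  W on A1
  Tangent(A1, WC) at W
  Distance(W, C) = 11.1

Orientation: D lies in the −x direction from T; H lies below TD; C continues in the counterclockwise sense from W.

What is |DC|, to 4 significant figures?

19.14

On A1, D sits at bearing 90° from H; a 102° counterclockwise sweep puts W at bearing 192°, so W = H + 6.5·(cos 192°, sin 192°) = (-42.36, -7.851). Tangency of A1 to WC means the radius HW is perpendicular to WC, so WC runs along (−sin 192°, cos 192°); with |WC| = 11.1, C = (-40.05, -18.71). Then |DC| = |C − D| = 19.14.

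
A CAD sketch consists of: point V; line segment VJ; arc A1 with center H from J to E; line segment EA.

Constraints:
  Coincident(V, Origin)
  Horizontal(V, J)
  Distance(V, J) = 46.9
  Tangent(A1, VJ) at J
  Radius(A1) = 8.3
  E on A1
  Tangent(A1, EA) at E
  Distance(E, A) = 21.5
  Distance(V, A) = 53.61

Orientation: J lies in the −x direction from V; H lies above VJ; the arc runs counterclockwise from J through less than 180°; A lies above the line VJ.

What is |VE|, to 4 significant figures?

40.12

Checks: ∠(HJ, JV) = 90.00° ✓; |HJ| = 8.300 ✓; |HE| = 8.300 ✓; ∠(HE, EA) = 90.00° ✓; |EA| = 21.50 ✓; |VA| = 53.61 ✓.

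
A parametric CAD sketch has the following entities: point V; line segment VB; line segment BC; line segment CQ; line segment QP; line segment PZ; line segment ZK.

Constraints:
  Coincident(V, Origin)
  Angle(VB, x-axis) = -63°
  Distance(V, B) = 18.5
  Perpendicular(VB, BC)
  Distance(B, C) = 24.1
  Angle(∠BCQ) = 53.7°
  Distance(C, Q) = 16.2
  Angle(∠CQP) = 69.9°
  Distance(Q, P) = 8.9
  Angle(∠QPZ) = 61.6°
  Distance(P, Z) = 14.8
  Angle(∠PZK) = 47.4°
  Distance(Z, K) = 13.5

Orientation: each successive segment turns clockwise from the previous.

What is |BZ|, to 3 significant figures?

24.7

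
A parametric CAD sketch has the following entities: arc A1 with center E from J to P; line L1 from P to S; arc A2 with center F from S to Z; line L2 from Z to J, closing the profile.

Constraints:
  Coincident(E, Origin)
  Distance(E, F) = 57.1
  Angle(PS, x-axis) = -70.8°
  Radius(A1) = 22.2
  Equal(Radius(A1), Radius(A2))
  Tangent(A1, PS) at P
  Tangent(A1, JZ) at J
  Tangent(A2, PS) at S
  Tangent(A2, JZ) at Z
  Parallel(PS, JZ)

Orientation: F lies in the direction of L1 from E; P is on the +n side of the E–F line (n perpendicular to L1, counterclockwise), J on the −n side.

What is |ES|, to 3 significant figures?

61.3

The slot axis is L1's direction at -70.8°, so u = (cos -70.8°, sin -70.8°) = (0.329, -0.944) and n = (−sin -70.8°, cos -70.8°) = (0.944, 0.329). E is at the origin and F lies 57.1 along u from E, so F = 57.1·u = (18.8, -53.9). Tangency of A1 to both parallel lines with radius 22.2 puts P and J at E ± 22.2·n: P = (21.0, 7.30), J = (-21.0, -7.30). Equal radii place S and Z the same way about F: S = F + 22.2·n = (39.7, -46.6), Z = F − 22.2·n = (-2.19, -61.2). Then |ES| = |S − E| = 61.3.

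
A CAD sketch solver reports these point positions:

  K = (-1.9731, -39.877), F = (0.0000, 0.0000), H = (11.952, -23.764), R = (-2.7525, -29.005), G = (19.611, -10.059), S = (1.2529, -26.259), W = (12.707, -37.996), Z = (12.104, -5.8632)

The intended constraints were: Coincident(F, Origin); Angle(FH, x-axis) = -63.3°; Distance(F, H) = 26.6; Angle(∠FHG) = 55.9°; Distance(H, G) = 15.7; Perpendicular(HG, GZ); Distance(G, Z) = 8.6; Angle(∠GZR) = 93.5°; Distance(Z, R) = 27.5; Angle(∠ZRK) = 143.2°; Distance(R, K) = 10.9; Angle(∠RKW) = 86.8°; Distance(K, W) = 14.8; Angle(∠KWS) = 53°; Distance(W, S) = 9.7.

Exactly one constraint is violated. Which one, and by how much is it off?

Distance(W, S) = 9.7 — off by 6.70.

F = (0.00, 0.00) ✓; FH at -63.30° ✓; |FH| = 26.60 ✓; ∠FHG = 55.90° ✓; |HG| = 15.70 ✓; ∠(HG, GZ) = 90.00° ✓; |GZ| = 8.600 ✓; ∠GZR = 93.50° ✓; |ZR| = 27.50 ✓; ∠ZRK = 143.2° ✓; |RK| = 10.90 ✓; ∠RKW = 86.80° ✓; |KW| = 14.80 ✓; ∠KWS = 53.00° ✓; |WS| = 16.40 ✗.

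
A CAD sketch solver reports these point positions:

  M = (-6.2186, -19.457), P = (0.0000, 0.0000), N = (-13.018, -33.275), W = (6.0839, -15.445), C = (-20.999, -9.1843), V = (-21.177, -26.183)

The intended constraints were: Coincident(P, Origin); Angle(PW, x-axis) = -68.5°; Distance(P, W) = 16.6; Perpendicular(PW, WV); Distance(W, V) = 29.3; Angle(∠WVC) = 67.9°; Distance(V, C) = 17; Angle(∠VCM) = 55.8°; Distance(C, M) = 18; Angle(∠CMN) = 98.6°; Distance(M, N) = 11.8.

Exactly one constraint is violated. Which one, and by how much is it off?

Distance(M, N) = 11.8 — off by 3.60.

P = (0.00, 0.00) ✓; PW at -68.50° ✓; |PW| = 16.60 ✓; ∠(PW, WV) = 90.00° ✓; |WV| = 29.30 ✓; ∠WVC = 67.90° ✓; |VC| = 17.00 ✓; ∠VCM = 55.80° ✓; |CM| = 18.00 ✓; ∠CMN = 98.60° ✓; |MN| = 15.40 ✗.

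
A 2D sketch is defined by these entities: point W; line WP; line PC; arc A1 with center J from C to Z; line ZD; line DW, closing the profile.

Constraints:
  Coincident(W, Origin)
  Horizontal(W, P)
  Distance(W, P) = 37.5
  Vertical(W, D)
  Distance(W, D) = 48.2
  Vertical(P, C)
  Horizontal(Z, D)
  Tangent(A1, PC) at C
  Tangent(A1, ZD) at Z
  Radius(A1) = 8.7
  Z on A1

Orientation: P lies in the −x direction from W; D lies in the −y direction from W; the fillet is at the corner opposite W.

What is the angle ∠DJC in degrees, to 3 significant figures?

163°

W is at the origin; WP is horizontal with |WP| = 37.5 and P on the −x side, so P = (-37.5, 0.00). W and D share the same x with |WD| = 48.2 and D on the −y side, so D = (0.00, -48.2). The virtual corner opposite W is at (-37.5, -48.2). Tangency of A1 to PC means the radius JC is perpendicular to PC and A1 meets ZD tangentially, so JZ is at right angles to ZD, with radius 8.7, so the center J sits 8.7 in from both sides at J = (-28.8, -39.5). That places the tangent points at C = (-37.5, -39.5) on PC and Z = (-28.8, -48.2) on ZD. Then cos ∠DJC = JD·JC / (|JD||JC|), giving 163°.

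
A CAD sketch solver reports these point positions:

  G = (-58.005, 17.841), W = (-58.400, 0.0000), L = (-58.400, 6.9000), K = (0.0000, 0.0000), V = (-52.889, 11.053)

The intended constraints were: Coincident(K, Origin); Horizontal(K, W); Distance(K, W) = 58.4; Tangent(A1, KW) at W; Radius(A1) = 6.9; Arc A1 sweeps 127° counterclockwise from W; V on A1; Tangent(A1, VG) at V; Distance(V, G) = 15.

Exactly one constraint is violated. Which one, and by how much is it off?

Distance(V, G) = 15 — off by 6.50.

K = (0.00, 0.00) ✓; K.y = 0.00, W.y = 0.00 ✓; |KW| = 58.40 ✓; ∠(LW, WK) = 90.00° ✓; |LW| = 6.900 ✓; bearing(L→V) − bearing(L→W) = 127.0° ✓; |LV| = 6.901 ✓; ∠(LV, VG) = 90.00° ✓; |VG| = 8.500 ✗.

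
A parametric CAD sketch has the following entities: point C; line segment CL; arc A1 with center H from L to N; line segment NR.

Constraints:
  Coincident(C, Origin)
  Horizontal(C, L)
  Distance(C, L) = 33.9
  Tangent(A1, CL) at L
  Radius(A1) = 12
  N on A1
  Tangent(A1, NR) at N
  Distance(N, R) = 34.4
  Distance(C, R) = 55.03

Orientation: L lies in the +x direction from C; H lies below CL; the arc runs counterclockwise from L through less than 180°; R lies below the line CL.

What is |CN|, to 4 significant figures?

26.01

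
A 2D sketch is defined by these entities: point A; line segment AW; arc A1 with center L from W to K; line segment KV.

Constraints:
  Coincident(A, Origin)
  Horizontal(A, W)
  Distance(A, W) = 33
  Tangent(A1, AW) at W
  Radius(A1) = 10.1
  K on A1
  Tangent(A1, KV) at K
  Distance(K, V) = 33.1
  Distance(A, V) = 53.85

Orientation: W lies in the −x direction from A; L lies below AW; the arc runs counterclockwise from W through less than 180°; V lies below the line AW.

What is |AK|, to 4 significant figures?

44.59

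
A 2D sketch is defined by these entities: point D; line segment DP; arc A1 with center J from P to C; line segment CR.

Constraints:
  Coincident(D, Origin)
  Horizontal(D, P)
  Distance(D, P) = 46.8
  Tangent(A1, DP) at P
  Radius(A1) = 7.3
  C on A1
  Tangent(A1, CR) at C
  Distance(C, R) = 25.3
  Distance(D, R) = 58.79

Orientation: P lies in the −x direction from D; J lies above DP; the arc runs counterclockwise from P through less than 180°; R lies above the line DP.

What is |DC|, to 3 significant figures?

41.1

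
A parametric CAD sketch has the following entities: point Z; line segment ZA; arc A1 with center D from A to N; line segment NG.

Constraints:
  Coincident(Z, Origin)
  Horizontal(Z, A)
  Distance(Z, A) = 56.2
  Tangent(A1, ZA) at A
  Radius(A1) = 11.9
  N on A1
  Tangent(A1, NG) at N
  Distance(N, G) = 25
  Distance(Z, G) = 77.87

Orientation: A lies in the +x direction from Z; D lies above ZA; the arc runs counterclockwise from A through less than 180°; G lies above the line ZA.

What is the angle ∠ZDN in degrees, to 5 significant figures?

166.57°

Checks: |DN| = 11.90 ✓; ∠(DN, NG) = 90.00° ✓; |NG| = 25.00 ✓; |ZG| = 77.87 ✓.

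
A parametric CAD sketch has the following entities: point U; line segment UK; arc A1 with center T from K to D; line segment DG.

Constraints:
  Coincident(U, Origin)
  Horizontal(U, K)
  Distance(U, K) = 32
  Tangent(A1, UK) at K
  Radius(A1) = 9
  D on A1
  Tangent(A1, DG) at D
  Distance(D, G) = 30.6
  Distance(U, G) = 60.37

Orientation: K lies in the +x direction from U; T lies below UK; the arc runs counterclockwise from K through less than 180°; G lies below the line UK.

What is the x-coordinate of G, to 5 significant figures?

48.028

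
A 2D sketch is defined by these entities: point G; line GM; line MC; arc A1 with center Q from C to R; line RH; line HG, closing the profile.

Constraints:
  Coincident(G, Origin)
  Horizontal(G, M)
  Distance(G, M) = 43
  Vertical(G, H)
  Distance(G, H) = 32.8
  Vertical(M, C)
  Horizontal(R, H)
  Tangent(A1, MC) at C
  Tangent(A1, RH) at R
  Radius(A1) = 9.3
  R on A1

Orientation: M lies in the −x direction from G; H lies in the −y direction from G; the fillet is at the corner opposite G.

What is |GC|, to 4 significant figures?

49.00

The virtual corner opposite G is at (-43.00, -32.80). Tangency of A1 to MC means the radius QC is perpendicular to MC and A1 meets RH tangentially, so QR is at right angles to RH, with radius 9.3, so the center Q sits 9.3 in from both sides at Q = (-33.70, -23.50). That places the tangent points at C = (-43.00, -23.50) on MC and R = (-33.70, -32.80) on RH. Then |GC| = |C − G| = 49.00.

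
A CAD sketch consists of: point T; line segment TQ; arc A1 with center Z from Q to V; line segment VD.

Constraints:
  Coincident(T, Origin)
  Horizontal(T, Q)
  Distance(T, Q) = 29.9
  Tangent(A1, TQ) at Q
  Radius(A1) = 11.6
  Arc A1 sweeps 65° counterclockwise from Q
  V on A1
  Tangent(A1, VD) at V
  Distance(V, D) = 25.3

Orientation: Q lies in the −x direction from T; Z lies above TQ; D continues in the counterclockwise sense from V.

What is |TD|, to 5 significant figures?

30.877

T is at the origin; TQ is horizontal with |TQ| = 29.9 and Q on the −x side, so Q = (-29.900, 0.0000). Since A1 is tangent to TQ there, ZQ ⟂ TQ, so Z = Q + (0, 11.6) = (-29.900, 11.600). On A1, Q sits at bearing -90° from Z; a 65° counterclockwise sweep puts V at bearing -25°, so V = Z + 11.6·(cos -25°, sin -25°) = (-19.387, 6.6976). A1 meets VD tangentially, so ZV is at right angles to VD, so VD runs along (−sin -25°, cos -25°); with |VD| = 25.3, D = (-8.6946, 29.627). Then |TD| = |D − T| = 30.877.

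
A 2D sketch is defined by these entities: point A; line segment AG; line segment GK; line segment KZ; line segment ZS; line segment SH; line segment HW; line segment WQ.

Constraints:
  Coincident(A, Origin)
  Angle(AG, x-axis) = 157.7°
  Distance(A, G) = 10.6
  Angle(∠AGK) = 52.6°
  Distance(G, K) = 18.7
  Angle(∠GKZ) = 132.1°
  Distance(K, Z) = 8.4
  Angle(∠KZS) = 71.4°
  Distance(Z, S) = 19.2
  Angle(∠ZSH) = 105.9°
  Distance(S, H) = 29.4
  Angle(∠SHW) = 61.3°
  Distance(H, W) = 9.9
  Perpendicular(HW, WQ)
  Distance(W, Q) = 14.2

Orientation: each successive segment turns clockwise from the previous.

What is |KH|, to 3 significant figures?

31.9

A is at the origin; AG runs at 157.7° with length 10.6, so G = (-9.81, 4.02). ∠AGK = 52.6° gives GK at 30.3° from the x-axis; with |GK| = 18.7, K = (6.34, 13.5). ∠GKZ = 132.1° gives KZ at -17.6° from the x-axis; with |KZ| = 8.4, Z = (14.3, 10.9). ∠KZS = 71.4° gives ZS at -126° from the x-axis; with |ZS| = 19.2, S = (3.01, -4.58). ∠ZSH = 105.9° gives SH at 160° from the x-axis; with |SH| = 29.4, H = (-24.6, 5.62). Then |KH| = |H − K| = 31.9.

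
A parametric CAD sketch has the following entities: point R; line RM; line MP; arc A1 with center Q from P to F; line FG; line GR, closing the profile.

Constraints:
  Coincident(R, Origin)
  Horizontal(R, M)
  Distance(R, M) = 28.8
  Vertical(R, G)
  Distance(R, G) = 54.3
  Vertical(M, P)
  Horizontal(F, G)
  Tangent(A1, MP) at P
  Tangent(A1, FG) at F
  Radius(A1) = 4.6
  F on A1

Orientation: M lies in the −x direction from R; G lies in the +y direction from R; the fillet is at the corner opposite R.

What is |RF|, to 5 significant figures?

59.449

R is at the origin; RM is horizontal with |RM| = 28.8 and M on the −x side, so M = (-28.800, 0.0000). R and G share the same x with |RG| = 54.3 and G on the +y side, so G = (0.0000, 54.300). The virtual corner opposite R is at (-28.800, 54.300). Tangency of A1 to MP means the radius QP is perpendicular to MP and tangency of A1 to FG means the radius QF is perpendicular to FG, with radius 4.6, so the center Q sits 4.6 in from both sides at Q = (-24.200, 49.700). That places the tangent points at P = (-28.800, 49.700) on MP and F = (-24.200, 54.300) on FG. Then |RF| = |F − R| = 59.449.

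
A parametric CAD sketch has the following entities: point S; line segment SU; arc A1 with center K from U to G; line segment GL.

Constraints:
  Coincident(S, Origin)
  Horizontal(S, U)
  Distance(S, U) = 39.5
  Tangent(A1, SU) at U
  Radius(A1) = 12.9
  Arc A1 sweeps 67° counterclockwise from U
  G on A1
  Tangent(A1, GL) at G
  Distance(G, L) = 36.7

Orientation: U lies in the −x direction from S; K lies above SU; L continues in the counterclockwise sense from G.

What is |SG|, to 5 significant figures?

28.722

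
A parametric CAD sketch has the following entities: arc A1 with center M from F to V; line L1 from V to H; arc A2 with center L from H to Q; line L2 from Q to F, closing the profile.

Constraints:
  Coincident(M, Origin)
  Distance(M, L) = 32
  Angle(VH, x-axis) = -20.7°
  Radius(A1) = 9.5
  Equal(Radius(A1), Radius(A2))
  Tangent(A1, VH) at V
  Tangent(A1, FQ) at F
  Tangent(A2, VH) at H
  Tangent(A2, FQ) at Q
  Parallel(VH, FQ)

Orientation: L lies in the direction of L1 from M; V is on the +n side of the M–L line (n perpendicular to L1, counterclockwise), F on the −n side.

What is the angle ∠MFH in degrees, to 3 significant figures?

59.3°

Tangency of A1 to both parallel lines with radius 9.5 puts V and F at M ± 9.5·n: V = (3.36, 8.89), F = (-3.36, -8.89). Equal radii place H and Q the same way about L: H = L + 9.5·n = (33.3, -2.42), Q = L − 9.5·n = (26.6, -20.2). Then cos ∠MFH = FM·FH / (|FM||FH|), giving 59.3°.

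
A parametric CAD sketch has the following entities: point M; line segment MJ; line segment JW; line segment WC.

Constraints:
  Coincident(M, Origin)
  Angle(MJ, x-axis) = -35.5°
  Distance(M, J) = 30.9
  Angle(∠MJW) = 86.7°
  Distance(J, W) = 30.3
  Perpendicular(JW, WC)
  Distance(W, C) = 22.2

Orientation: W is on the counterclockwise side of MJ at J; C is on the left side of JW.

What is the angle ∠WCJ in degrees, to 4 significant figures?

53.77°

M is at the origin; MJ runs at -35.5° with length 30.9, so J = 30.9·(cos -35.5°, sin -35.5°) = (25.16, -17.94). ∠MJW = 86.7°, so JW runs at -35.5° + (180° − 86.7°) = 57.80° from the x-axis; with |JW| = 30.3, W = J + 30.3·(cos 57.80°, sin 57.80°) = (41.30, 7.696). JW is perpendicular to WC; with |WC| = 22.2 on the left of JW, C = W + 22.2·(-0.8462, 0.5329) = (22.52, 19.53). Then cos ∠WCJ = CW·CJ / (|CW||CJ|), giving 53.77°.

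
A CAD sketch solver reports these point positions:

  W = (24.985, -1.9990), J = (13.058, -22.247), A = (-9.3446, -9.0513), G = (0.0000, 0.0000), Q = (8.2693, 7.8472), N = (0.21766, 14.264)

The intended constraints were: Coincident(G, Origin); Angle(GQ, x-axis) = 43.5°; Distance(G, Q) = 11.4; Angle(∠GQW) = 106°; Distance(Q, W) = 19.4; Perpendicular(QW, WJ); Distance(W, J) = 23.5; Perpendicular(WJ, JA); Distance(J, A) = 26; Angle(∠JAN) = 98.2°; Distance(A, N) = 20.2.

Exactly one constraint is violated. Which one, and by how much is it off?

Distance(A, N) = 20.2 — off by 5.00.

G = (0.00, 0.00) ✓; GQ at 43.50° ✓; |GQ| = 11.40 ✓; ∠GQW = 106.0° ✓; |QW| = 19.40 ✓; ∠(QW, WJ) = 90.00° ✓; |WJ| = 23.50 ✓; ∠(WJ, JA) = 90.00° ✓; |JA| = 26.00 ✓; ∠JAN = 98.20° ✓; |AN| = 25.20 ✗.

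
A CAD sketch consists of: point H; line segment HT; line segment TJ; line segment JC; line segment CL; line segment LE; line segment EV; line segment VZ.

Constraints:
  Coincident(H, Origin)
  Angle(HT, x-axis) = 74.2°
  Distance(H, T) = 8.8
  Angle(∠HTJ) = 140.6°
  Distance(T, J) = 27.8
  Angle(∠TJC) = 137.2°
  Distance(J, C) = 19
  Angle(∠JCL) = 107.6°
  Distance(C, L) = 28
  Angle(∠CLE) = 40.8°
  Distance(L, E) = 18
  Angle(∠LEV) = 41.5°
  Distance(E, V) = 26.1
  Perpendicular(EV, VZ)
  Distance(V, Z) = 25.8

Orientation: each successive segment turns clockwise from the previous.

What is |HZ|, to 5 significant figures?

64.745

∠LEV = 41.5° gives EV at 1.9000° from the x-axis; with |EV| = 26.1, V = (60.925, 6.4202). EV ⟂ VZ, so VZ runs at -88.100°; with |VZ| = 25.8, Z = (61.780, -19.366). Then |HZ| = |Z − H| = 64.745.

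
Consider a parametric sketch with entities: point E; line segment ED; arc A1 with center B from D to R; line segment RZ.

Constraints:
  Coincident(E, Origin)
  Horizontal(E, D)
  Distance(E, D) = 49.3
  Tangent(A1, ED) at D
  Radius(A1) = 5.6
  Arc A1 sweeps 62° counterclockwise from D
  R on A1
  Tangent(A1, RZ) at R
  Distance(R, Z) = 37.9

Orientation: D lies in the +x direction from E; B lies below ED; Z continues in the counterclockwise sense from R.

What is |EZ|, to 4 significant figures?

45.09

On A1, D sits at bearing 90° from B; a 62° counterclockwise sweep puts R at bearing 152°, so R = B + 5.6·(cos 152°, sin 152°) = (44.36, -2.971). A1 meets RZ tangentially, so BR is at right angles to RZ, so RZ runs along (−sin 152°, cos 152°); with |RZ| = 37.9, Z = (26.56, -36.43). Then |EZ| = |Z − E| = 45.09.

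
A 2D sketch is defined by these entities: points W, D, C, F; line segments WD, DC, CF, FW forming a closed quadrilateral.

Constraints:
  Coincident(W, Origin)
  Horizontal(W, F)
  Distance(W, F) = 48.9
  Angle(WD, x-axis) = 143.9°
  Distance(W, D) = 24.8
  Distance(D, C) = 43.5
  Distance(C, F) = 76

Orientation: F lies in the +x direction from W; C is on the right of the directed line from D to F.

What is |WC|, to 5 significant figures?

35.936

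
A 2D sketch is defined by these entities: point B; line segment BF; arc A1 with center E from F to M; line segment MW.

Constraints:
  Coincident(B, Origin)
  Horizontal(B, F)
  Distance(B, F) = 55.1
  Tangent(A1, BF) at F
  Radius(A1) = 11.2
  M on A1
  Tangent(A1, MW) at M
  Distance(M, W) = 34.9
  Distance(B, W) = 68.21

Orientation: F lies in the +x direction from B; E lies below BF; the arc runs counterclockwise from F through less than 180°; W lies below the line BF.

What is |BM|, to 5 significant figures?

45.850

Checks: |EM| = 11.20 ✓; ∠(EM, MW) = 90.00° ✓; |MW| = 34.90 ✓; |BW| = 68.21 ✓.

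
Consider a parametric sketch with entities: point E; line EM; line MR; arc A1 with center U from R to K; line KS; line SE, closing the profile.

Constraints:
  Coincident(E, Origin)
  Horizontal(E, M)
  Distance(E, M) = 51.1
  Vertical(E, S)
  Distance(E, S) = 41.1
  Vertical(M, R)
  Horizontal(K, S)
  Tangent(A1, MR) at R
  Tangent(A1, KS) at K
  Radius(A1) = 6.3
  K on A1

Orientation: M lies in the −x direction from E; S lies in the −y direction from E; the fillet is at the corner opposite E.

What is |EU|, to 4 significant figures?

56.73

E is at the origin; E and M share the same y with |EM| = 51.1 and M on the −x side, so M = (-51.10, 0.000). ES is vertical with |ES| = 41.1 and S on the −y side, so S = (0.000, -41.10). The virtual corner opposite E is at (-51.10, -41.10). Tangency of A1 to MR means the radius UR is perpendicular to MR and the tangent condition forces UK to be normal to KS, with radius 6.3, so the center U sits 6.3 in from both sides at U = (-44.80, -34.80). Then |EU| = |U − E| = 56.73.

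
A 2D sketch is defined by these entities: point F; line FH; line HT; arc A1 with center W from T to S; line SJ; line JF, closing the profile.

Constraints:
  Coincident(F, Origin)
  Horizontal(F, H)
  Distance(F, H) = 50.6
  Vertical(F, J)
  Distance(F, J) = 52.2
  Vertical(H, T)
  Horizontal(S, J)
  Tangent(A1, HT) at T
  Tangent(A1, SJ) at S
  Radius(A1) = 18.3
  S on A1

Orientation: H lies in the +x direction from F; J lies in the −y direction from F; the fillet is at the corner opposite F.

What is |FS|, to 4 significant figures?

61.39

The virtual corner opposite F is at (50.60, -52.20). The tangent condition forces WT to be normal to HT and A1 meets SJ tangentially, so WS is at right angles to SJ, with radius 18.3, so the center W sits 18.3 in from both sides at W = (32.30, -33.90). That places the tangent points at T = (50.60, -33.90) on HT and S = (32.30, -52.20) on SJ. Then |FS| = |S − F| = 61.39.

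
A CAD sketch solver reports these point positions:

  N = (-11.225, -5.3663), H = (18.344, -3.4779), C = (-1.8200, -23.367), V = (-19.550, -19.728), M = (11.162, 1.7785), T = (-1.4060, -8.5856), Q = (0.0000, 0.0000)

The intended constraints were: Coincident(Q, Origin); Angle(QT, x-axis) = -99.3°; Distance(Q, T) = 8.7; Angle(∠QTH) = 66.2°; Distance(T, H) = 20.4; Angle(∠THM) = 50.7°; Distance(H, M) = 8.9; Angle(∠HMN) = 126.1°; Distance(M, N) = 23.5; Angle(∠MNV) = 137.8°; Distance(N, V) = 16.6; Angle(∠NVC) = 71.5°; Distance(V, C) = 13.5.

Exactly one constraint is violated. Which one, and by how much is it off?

Distance(V, C) = 13.5 — off by 4.60.

Q = (0.00, 0.00) ✓; QT at -99.30° ✓; |QT| = 8.700 ✓; ∠QTH = 66.20° ✓; |TH| = 20.40 ✓; ∠THM = 50.70° ✓; |HM| = 8.900 ✓; ∠HMN = 126.1° ✓; |MN| = 23.50 ✓; ∠MNV = 137.8° ✓; |NV| = 16.60 ✓; ∠NVC = 71.50° ✓; |VC| = 18.10 ✗.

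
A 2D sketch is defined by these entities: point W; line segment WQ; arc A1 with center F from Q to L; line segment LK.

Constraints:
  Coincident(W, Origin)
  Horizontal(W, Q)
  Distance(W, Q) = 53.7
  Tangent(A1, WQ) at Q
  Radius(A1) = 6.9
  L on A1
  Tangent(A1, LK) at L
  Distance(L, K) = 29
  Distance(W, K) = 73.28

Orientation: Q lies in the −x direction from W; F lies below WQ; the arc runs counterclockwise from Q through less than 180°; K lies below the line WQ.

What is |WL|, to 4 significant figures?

60.82

W is at the origin; WQ is horizontal with |WQ| = 53.7 and Q on the −x side, so Q = (-53.70, 0.000). Since A1 is tangent to WQ there, FQ ⟂ WQ, so F = Q + (0, -6.9) = (-53.70, -6.900). Since FL ⟂ LK (tangency), |FK| = √(6.9² + 29.0²) = 29.81 regardless of where L sits on A1. So K lies on both circle(W, 73.28) and circle(F, 29.81); the below-WQ intersection is K = (-64.57, -34.66). L is the foot of the tangent from K: L = (-60.53, -5.940).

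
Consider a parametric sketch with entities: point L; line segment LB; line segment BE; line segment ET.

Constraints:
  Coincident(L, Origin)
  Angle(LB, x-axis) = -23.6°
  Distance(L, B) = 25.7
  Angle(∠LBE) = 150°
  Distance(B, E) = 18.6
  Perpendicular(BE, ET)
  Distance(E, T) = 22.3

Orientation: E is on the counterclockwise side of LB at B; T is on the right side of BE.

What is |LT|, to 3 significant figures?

53.9

∠LBE = 150.0°, so BE runs at -23.6° + (180° − 150.0°) = 6.40° from the x-axis; with |BE| = 18.6, E = B + 18.6·(cos 6.40°, sin 6.40°) = (42.0, -8.22). BE ⟂ ET; with |ET| = 22.3 on the right of BE, T = E + 22.3·(0.111, -0.994) = (44.5, -30.4). Then |LT| = |T − L| = 53.9.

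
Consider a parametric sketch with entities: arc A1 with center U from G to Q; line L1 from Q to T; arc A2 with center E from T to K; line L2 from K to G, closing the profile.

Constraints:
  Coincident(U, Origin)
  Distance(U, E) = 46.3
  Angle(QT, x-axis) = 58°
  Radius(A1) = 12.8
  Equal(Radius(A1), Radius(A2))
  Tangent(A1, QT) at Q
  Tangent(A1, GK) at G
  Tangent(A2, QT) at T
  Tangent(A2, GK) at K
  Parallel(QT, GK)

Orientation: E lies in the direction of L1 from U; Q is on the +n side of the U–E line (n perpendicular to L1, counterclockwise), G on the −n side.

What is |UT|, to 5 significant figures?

48.037

Tangency of A1 to both parallel lines with radius 12.8 puts Q and G at U ± 12.8·n: Q = (-10.855, 6.7830), G = (10.855, -6.7830). Equal radii place T and K the same way about E: T = E + 12.8·n = (13.680, 46.048), K = E − 12.8·n = (35.390, 32.482). Then |UT| = |T − U| = 48.037.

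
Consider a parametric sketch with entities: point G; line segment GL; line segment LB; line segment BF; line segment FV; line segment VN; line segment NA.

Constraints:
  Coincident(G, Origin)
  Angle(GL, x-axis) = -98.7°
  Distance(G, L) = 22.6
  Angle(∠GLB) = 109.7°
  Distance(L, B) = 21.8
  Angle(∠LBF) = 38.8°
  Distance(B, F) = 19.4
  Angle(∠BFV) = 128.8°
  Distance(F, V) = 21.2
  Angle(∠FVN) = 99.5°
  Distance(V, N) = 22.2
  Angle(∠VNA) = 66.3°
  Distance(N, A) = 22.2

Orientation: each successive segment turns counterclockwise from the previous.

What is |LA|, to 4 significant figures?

8.349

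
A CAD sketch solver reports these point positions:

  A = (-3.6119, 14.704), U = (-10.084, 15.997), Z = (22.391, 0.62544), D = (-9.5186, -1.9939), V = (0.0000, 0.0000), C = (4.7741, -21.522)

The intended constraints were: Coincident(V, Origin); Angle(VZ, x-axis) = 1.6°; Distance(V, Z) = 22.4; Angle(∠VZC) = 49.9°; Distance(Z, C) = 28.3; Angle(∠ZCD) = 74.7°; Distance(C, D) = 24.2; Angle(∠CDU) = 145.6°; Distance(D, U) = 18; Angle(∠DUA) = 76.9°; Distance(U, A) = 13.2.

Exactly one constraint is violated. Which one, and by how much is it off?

Distance(U, A) = 13.2 — off by 6.60.

V = (0.00, 0.00) ✓; VZ at 1.600° ✓; |VZ| = 22.40 ✓; ∠VZC = 49.90° ✓; |ZC| = 28.30 ✓; ∠ZCD = 74.70° ✓; |CD| = 24.20 ✓; ∠CDU = 145.6° ✓; |DU| = 18.00 ✓; ∠DUA = 76.90° ✓; |UA| = 6.600 ✗.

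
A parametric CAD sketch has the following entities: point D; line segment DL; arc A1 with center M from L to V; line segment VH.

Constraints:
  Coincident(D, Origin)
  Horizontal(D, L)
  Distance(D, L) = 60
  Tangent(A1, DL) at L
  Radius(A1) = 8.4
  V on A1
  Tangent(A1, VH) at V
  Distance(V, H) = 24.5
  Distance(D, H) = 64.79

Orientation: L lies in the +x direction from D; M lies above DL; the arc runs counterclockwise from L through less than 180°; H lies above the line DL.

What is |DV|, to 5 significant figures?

68.468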